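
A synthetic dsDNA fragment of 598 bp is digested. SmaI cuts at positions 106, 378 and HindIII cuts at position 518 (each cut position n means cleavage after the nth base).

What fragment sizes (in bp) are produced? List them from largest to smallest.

Combined cut positions (sorted): 106, 378, 518.
Linear molecule, 3 cuts → 4 fragments:
  106 − 0 = 106 bp
  378 − 106 = 272 bp
  518 − 378 = 140 bp
  598 − 518 = 80 bp
Sorted largest to smallest: 272, 140, 106, 80 bp.

272, 140, 106, 80 bp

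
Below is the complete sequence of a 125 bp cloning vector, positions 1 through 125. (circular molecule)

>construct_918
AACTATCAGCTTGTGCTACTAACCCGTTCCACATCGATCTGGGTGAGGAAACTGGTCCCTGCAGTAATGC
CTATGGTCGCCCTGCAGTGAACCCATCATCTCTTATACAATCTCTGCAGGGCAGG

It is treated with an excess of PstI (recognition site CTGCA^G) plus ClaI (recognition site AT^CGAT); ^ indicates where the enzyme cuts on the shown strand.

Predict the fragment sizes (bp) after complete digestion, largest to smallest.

PstI sites (CTGCAG) start at positions 59, 82, 114.
PstI cuts after base 5 of each site (before the last base), so after positions 63, 86, 118.
The ClaI site (ATCGAT) starts at position 33.
ClaI cuts after base 2 of each site, so after position 34.
Combined cut positions: 34, 63, 86, 118.
Circular molecule, 4 cuts → 4 fragments:
  35–63 → 29 bp
  64–86 → 23 bp
  87–118 → 32 bp
  119–125 then 1–34 → 7 + 34 = 41 bp
Sorted largest to smallest: 41, 32, 29, 23 bp.

41, 32, 29, 23 bp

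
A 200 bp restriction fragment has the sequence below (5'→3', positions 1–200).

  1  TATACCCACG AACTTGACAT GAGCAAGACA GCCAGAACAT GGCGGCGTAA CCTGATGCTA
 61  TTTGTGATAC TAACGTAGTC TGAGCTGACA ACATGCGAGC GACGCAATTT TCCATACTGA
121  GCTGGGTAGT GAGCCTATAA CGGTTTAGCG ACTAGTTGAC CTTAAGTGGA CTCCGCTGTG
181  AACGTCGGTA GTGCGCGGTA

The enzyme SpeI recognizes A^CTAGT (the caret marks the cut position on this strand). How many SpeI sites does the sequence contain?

1

ACTAGT occurs starting at position 151.
SpeI cuts at 1 site.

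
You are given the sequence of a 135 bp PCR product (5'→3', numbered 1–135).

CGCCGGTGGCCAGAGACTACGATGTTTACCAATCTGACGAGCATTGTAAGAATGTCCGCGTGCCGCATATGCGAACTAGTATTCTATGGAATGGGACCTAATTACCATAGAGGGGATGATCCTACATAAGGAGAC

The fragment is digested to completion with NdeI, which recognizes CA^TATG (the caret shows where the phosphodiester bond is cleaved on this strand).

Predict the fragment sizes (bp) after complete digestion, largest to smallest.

68, 67 bp

The NdeI site (CATATG) starts at position 66.
NdeI cuts after base 2 of each site, so after position 67.
Linear molecule, 1 cut → 2 fragments:
  1–67 → 67 bp
  68–135 → 68 bp
Sorted largest to smallest: 68, 67 bp.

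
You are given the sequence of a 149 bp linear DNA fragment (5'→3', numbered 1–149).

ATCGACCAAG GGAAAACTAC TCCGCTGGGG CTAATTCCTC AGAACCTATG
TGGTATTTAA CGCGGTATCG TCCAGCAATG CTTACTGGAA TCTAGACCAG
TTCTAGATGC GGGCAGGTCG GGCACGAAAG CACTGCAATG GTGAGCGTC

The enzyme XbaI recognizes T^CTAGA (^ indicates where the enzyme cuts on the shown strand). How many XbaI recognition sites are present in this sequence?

TCTAGA occurs starting at positions 91, 102.
XbaI cuts at 2 sites.

2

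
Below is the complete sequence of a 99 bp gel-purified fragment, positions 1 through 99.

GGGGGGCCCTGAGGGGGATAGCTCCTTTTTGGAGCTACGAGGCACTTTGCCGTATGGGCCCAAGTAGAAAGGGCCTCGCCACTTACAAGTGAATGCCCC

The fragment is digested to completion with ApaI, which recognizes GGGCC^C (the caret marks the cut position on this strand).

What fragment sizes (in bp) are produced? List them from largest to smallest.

ApaI sites (GGGCCC) start at positions 4, 56.
ApaI cuts after base 5 of each site (before the last base), so after positions 8, 60.
Linear molecule, 2 cuts → 3 fragments:
  1–8 → 8 bp
  9–60 → 52 bp
  61–99 → 39 bp
Sorted largest to smallest: 52, 39, 8 bp.

52, 39, 8 bp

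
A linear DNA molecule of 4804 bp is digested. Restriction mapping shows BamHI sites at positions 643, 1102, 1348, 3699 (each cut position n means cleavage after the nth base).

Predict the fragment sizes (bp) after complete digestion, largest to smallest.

2351, 1105, 643, 459, 246 bp

Linear molecule, 4 cuts → 5 fragments:
  643 − 0 = 643 bp
  1102 − 643 = 459 bp
  1348 − 1102 = 246 bp
  3699 − 1348 = 2351 bp
  4804 − 3699 = 1105 bp
Sorted largest to smallest: 2351, 1105, 643, 459, 246 bp.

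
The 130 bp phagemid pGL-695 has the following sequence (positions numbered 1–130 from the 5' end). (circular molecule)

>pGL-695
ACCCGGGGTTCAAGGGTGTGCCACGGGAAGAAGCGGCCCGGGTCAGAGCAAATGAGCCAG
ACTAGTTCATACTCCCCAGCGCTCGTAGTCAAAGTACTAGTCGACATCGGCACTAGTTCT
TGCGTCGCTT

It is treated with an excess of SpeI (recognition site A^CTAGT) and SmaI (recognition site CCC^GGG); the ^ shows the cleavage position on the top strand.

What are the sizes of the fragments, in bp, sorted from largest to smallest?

35, 35, 22, 22, 16 bp

SpeI sites (ACTAGT) start at positions 61, 96, 112.
SpeI cuts after the first base of each site, so after positions 61, 96, 112.
SmaI sites (CCCGGG) start at positions 2, 37.
SmaI cuts after base 3 of each site, so after positions 4, 39.
Combined cut positions: 4, 39, 61, 96, 112.
Circular molecule, 5 cuts → 5 fragments:
  5–39 → 35 bp
  40–61 → 22 bp
  62–96 → 35 bp
  97–112 → 16 bp
  113–130 then 1–4 → 18 + 4 = 22 bp
Sorted largest to smallest: 35, 35, 22, 22, 16 bp.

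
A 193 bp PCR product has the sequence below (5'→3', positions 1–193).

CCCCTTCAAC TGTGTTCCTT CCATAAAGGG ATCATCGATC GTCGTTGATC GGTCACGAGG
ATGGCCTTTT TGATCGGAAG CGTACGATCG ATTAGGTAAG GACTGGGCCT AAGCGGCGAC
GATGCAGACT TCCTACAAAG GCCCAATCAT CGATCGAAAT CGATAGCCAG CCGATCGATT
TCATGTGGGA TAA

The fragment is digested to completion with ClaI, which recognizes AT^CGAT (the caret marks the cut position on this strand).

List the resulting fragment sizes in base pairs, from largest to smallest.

ClaI sites (ATCGAT) start at positions 34, 87, 149, 159, 174.
ClaI cuts after base 2 of each site, so after positions 35, 88, 150, 160, 175.
Linear molecule, 5 cuts → 6 fragments:
  1–35 → 35 bp
  36–88 → 53 bp
  89–150 → 62 bp
  151–160 → 10 bp
  161–175 → 15 bp
  176–193 → 18 bp
Sorted largest to smallest: 62, 53, 35, 18, 15, 10 bp.

62, 53, 35, 18, 15, 10 bp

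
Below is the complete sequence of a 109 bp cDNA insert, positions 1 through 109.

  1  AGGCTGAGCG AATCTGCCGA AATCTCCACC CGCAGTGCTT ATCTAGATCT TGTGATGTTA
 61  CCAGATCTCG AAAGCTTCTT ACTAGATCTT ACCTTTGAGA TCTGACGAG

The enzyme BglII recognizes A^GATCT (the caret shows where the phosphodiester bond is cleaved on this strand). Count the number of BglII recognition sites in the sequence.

AGATCT occurs starting at positions 45, 63, 84, 98.
BglII cuts at 4 sites.

4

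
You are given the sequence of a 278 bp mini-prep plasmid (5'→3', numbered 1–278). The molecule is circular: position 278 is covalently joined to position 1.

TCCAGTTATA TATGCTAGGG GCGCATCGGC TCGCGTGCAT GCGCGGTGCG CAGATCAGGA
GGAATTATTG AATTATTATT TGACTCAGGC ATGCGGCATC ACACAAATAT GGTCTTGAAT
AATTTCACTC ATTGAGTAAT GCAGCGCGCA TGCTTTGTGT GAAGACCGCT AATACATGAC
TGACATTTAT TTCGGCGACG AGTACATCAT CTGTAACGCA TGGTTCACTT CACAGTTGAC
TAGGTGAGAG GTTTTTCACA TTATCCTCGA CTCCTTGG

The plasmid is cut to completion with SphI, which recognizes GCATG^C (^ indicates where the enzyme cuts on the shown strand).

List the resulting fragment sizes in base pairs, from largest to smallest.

SphI sites (GCATGC) start at positions 37, 89, 148.
SphI cuts after base 5 of each site (before the last base), so after positions 41, 93, 152.
Circular molecule, 3 cuts → 3 fragments:
  42–93 → 52 bp
  94–152 → 59 bp
  153–278 then 1–41 → 126 + 41 = 167 bp
Sorted largest to smallest: 167, 59, 52 bp.

167, 59, 52 bp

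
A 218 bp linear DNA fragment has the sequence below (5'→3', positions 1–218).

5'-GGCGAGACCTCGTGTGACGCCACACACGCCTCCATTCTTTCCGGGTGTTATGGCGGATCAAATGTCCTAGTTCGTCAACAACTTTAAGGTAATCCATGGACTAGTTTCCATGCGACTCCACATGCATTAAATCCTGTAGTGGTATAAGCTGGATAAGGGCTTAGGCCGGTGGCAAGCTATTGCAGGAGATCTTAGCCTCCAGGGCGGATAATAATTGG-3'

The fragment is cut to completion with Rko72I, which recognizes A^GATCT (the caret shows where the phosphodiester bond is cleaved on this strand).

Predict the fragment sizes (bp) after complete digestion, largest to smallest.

The Rko72I site (AGATCT) starts at position 187.
Rko72I cuts after the first base of each site, so after position 187.
Linear molecule, 1 cut → 2 fragments:
  1–187 → 187 bp
  188–218 → 31 bp
Sorted largest to smallest: 187, 31 bp.

187, 31 bp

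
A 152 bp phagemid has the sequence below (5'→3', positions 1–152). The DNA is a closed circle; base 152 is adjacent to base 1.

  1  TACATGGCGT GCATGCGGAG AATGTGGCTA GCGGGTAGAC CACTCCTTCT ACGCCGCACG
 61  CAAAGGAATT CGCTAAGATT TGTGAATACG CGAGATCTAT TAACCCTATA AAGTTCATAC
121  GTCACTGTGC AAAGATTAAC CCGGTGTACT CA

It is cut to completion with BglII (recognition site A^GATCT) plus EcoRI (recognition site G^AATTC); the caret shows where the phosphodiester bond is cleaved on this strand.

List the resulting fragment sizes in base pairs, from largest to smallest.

125, 27 bp

The BglII site (AGATCT) starts at position 93.
BglII cuts after the first base of each site, so after position 93.
The EcoRI site (GAATTC) starts at position 66.
EcoRI cuts after the first base of each site, so after position 66.
Combined cut positions: 66, 93.
Circular molecule, 2 cuts → 2 fragments:
  67–93 → 27 bp
  94–152 then 1–66 → 59 + 66 = 125 bp
Sorted largest to smallest: 125, 27 bp.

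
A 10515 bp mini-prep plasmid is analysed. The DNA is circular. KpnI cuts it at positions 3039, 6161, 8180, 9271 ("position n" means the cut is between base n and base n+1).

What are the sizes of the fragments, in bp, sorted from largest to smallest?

4283, 3122, 2019, 1091 bp

Circular molecule, 4 cuts → 4 fragments:
  6161 − 3039 = 3122 bp
  8180 − 6161 = 2019 bp
  9271 − 8180 = 1091 bp
  wrap: 10515 − 9271 + 3039 = 4283 bp
Sorted largest to smallest: 4283, 3122, 2019, 1091 bp.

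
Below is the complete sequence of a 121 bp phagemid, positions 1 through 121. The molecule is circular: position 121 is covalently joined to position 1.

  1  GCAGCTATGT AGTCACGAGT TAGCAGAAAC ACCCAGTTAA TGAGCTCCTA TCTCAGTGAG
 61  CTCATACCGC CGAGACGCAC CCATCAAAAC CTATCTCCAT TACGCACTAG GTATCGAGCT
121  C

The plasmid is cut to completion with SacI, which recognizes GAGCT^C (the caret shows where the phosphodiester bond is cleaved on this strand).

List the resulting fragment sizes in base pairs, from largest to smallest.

SacI sites (GAGCTC) start at positions 42, 58, 116.
SacI cuts after base 5 of each site (before the last base), so after positions 46, 62, 120.
Circular molecule, 3 cuts → 3 fragments:
  47–62 → 16 bp
  63–120 → 58 bp
  121–121 then 1–46 → 1 + 46 = 47 bp
Sorted largest to smallest: 58, 47, 16 bp.

58, 47, 16 bp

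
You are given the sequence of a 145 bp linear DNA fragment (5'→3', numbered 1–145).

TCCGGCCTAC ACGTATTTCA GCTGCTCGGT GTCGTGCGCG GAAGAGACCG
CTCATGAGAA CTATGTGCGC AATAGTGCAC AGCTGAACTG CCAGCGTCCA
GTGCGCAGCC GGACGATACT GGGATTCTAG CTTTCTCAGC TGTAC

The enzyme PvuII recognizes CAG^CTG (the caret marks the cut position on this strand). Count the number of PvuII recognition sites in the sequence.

3

CAGCTG occurs starting at positions 19, 80, 137.
PvuII cuts at 3 sites.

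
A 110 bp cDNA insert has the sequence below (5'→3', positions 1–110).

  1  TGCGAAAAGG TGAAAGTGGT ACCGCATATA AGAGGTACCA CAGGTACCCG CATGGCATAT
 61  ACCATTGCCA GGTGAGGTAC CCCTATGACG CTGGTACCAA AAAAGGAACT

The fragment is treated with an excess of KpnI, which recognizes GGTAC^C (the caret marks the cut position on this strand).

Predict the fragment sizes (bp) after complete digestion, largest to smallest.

33, 22, 17, 16, 13, 9 bp

KpnI sites (GGTACC) start at positions 18, 34, 43, 76, 93.
KpnI cuts after base 5 of each site (before the last base), so after positions 22, 38, 47, 80, 97.
Linear molecule, 5 cuts → 6 fragments:
  1–22 → 22 bp
  23–38 → 16 bp
  39–47 → 9 bp
  48–80 → 33 bp
  81–97 → 17 bp
  98–110 → 13 bp
Sorted largest to smallest: 33, 22, 17, 16, 13, 9 bp.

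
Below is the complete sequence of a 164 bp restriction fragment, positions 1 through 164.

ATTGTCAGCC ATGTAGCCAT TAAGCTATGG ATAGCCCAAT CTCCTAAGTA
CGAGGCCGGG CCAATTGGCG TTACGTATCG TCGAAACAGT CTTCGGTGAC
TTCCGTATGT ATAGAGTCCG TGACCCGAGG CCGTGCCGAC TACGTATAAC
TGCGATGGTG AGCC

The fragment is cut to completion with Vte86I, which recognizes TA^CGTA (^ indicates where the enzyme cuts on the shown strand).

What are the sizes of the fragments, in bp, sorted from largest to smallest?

73, 69, 22 bp

Vte86I sites (TACGTA) start at positions 72, 141.
Vte86I cuts after base 2 of each site, so after positions 73, 142.
Linear molecule, 2 cuts → 3 fragments:
  1–73 → 73 bp
  74–142 → 69 bp
  143–164 → 22 bp
Sorted largest to smallest: 73, 69, 22 bp.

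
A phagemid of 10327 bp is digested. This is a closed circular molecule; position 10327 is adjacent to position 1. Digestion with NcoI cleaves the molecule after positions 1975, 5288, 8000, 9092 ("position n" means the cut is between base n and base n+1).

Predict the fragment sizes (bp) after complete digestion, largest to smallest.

Circular molecule, 4 cuts → 4 fragments:
  5288 − 1975 = 3313 bp
  8000 − 5288 = 2712 bp
  9092 − 8000 = 1092 bp
  wrap: 10327 − 9092 + 1975 = 3210 bp
Sorted largest to smallest: 3313, 3210, 2712, 1092 bp.

3313, 3210, 2712, 1092 bp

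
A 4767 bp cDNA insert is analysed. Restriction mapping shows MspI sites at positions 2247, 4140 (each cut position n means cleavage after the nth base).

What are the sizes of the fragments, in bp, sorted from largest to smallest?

Linear molecule, 2 cuts → 3 fragments:
  2247 − 0 = 2247 bp
  4140 − 2247 = 1893 bp
  4767 − 4140 = 627 bp
Sorted largest to smallest: 2247, 1893, 627 bp.

2247, 1893, 627 bp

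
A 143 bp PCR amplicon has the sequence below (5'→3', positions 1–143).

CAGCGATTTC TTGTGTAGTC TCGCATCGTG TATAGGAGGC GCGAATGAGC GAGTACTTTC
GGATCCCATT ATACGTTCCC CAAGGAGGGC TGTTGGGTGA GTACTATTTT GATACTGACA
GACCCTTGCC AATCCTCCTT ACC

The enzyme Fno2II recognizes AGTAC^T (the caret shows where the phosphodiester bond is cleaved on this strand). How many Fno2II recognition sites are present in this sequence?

AGTACT occurs starting at positions 52, 100.
Fno2II cuts at 2 sites.

2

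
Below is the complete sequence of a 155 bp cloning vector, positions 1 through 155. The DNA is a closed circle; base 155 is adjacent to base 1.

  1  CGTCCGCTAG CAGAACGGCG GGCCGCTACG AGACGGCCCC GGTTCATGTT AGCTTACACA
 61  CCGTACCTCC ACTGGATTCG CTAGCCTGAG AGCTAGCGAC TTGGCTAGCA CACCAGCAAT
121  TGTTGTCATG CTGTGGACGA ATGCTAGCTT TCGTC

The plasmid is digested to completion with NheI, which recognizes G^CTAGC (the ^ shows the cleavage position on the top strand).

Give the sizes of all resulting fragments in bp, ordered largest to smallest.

NheI sites (GCTAGC) start at positions 6, 80, 92, 104, 143.
NheI cuts after the first base of each site, so after positions 6, 80, 92, 104, 143.
Circular molecule, 5 cuts → 5 fragments:
  7–80 → 74 bp
  81–92 → 12 bp
  93–104 → 12 bp
  105–143 → 39 bp
  144–155 then 1–6 → 12 + 6 = 18 bp
Sorted largest to smallest: 74, 39, 18, 12, 12 bp.

74, 39, 18, 12, 12 bp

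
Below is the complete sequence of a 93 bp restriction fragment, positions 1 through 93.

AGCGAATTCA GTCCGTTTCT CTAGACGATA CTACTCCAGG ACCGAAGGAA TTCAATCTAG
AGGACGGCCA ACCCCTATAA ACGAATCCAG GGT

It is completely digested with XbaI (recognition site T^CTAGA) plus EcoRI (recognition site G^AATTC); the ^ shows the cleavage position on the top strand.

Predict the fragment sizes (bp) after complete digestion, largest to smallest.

XbaI sites (TCTAGA) start at positions 20, 56.
XbaI cuts after the first base of each site, so after positions 20, 56.
EcoRI sites (GAATTC) start at positions 4, 48.
EcoRI cuts after the first base of each site, so after positions 4, 48.
Combined cut positions: 4, 20, 48, 56.
Linear molecule, 4 cuts → 5 fragments:
  1–4 → 4 bp
  5–20 → 16 bp
  21–48 → 28 bp
  49–56 → 8 bp
  57–93 → 37 bp
Sorted largest to smallest: 37, 28, 16, 8, 4 bp.

37, 28, 16, 8, 4 bp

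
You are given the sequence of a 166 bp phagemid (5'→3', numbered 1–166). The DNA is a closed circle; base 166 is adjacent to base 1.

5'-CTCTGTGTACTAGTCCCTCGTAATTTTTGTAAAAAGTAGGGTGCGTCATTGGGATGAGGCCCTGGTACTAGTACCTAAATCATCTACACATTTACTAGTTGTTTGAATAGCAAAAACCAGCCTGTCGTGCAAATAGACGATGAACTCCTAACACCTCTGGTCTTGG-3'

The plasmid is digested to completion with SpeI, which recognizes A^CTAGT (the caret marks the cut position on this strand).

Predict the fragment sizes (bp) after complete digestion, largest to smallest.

SpeI sites (ACTAGT) start at positions 9, 67, 94.
SpeI cuts after the first base of each site, so after positions 9, 67, 94.
Circular molecule, 3 cuts → 3 fragments:
  10–67 → 58 bp
  68–94 → 27 bp
  95–166 then 1–9 → 72 + 9 = 81 bp
Sorted largest to smallest: 81, 58, 27 bp.

81, 58, 27 bp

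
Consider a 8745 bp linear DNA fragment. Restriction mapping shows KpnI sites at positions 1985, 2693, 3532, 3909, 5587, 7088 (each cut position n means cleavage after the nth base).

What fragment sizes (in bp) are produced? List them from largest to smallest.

Linear molecule, 6 cuts → 7 fragments:
  1985 − 0 = 1985 bp
  2693 − 1985 = 708 bp
  3532 − 2693 = 839 bp
  3909 − 3532 = 377 bp
  5587 − 3909 = 1678 bp
  7088 − 5587 = 1501 bp
  8745 − 7088 = 1657 bp
Sorted largest to smallest: 1985, 1678, 1657, 1501, 839, 708, 377 bp.

1985, 1678, 1657, 1501, 839, 708, 377 bp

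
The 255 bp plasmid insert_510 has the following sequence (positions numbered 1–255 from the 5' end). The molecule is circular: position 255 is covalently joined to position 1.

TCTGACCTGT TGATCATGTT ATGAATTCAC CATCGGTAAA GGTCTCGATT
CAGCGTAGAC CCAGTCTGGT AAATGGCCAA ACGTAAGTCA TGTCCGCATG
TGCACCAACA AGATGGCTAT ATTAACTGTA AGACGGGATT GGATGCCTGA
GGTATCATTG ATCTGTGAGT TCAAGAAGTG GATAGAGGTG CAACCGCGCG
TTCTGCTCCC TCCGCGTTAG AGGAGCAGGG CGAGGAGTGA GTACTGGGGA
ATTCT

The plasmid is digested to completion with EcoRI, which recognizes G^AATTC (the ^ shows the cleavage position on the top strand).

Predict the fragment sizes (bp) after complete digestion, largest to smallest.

EcoRI sites (GAATTC) start at positions 23, 249.
EcoRI cuts after the first base of each site, so after positions 23, 249.
Circular molecule, 2 cuts → 2 fragments:
  24–249 → 226 bp
  250–255 then 1–23 → 6 + 23 = 29 bp
Sorted largest to smallest: 226, 29 bp.

226, 29 bp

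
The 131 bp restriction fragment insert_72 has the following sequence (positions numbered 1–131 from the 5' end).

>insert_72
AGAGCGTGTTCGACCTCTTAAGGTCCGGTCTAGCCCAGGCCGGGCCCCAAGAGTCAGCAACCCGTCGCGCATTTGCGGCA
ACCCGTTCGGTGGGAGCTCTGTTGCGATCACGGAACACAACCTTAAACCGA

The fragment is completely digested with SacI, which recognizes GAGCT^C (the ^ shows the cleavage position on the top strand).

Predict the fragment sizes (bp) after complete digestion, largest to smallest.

The SacI site (GAGCTC) starts at position 94.
SacI cuts after base 5 of each site (before the last base), so after position 98.
Linear molecule, 1 cut → 2 fragments:
  1–98 → 98 bp
  99–131 → 33 bp
Sorted largest to smallest: 98, 33 bp.

98, 33 bp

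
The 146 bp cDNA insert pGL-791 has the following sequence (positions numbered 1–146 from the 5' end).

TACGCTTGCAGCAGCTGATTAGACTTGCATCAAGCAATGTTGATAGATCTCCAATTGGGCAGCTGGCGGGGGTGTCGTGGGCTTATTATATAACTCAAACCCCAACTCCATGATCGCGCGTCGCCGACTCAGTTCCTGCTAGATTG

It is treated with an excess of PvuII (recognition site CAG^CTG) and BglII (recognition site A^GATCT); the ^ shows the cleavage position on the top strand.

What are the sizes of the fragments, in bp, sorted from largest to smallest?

84, 31, 17, 14 bp

PvuII sites (CAGCTG) start at positions 12, 60.
PvuII cuts after base 3 of each site, so after positions 14, 62.
The BglII site (AGATCT) starts at position 45.
BglII cuts after the first base of each site, so after position 45.
Combined cut positions: 14, 45, 62.
Linear molecule, 3 cuts → 4 fragments:
  1–14 → 14 bp
  15–45 → 31 bp
  46–62 → 17 bp
  63–146 → 84 bp
Sorted largest to smallest: 84, 31, 17, 14 bp.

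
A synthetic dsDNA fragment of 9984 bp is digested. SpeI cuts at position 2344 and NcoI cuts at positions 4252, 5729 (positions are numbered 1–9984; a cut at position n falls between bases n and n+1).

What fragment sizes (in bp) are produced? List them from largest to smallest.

Combined cut positions (sorted): 2344, 4252, 5729.
Linear molecule, 3 cuts → 4 fragments:
  2344 − 0 = 2344 bp
  4252 − 2344 = 1908 bp
  5729 − 4252 = 1477 bp
  9984 − 5729 = 4255 bp
Sorted largest to smallest: 4255, 2344, 1908, 1477 bp.

4255, 2344, 1908, 1477 bp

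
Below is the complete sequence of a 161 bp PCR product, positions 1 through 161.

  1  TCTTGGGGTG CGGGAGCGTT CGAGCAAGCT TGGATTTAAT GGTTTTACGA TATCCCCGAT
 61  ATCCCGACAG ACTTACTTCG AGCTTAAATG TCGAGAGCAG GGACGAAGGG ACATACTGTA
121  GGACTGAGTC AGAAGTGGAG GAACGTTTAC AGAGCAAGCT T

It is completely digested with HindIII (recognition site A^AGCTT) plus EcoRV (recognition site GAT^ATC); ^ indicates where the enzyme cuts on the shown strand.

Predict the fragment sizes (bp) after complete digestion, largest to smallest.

HindIII sites (AAGCTT) start at positions 26, 156.
HindIII cuts after the first base of each site, so after positions 26, 156.
EcoRV sites (GATATC) start at positions 49, 58.
EcoRV cuts after base 3 of each site, so after positions 51, 60.
Combined cut positions: 26, 51, 60, 156.
Linear molecule, 4 cuts → 5 fragments:
  1–26 → 26 bp
  27–51 → 25 bp
  52–60 → 9 bp
  61–156 → 96 bp
  157–161 → 5 bp
Sorted largest to smallest: 96, 26, 25, 9, 5 bp.

96, 26, 25, 9, 5 bp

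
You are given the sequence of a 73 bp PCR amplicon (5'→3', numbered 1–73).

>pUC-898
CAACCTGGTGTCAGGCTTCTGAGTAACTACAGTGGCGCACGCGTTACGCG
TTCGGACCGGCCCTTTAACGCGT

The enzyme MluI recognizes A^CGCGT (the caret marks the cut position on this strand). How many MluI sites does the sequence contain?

3

ACGCGT occurs starting at positions 39, 46, 68.
MluI cuts at 3 sites.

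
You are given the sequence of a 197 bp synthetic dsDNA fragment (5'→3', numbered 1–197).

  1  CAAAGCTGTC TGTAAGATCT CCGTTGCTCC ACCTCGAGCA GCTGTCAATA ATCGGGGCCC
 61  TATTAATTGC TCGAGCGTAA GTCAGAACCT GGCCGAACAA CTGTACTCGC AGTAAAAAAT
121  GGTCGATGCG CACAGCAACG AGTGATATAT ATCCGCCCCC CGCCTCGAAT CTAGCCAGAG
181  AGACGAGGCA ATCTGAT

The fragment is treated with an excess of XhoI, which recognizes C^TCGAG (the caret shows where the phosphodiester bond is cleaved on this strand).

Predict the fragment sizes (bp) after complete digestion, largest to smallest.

XhoI sites (CTCGAG) start at positions 33, 70.
XhoI cuts after the first base of each site, so after positions 33, 70.
Linear molecule, 2 cuts → 3 fragments:
  1–33 → 33 bp
  34–70 → 37 bp
  71–197 → 127 bp
Sorted largest to smallest: 127, 37, 33 bp.

127, 37, 33 bp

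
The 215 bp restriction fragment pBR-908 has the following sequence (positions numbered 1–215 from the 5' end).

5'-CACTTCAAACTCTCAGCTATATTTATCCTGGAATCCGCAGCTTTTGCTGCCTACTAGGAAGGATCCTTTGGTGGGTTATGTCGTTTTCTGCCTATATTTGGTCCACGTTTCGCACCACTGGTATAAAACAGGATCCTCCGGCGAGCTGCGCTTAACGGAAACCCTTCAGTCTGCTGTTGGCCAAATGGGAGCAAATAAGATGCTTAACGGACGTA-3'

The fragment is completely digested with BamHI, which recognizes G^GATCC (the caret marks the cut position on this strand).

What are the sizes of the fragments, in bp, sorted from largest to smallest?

BamHI sites (GGATCC) start at positions 61, 131.
BamHI cuts after the first base of each site, so after positions 61, 131.
Linear molecule, 2 cuts → 3 fragments:
  1–61 → 61 bp
  62–131 → 70 bp
  132–215 → 84 bp
Sorted largest to smallest: 84, 70, 61 bp.

84, 70, 61 bp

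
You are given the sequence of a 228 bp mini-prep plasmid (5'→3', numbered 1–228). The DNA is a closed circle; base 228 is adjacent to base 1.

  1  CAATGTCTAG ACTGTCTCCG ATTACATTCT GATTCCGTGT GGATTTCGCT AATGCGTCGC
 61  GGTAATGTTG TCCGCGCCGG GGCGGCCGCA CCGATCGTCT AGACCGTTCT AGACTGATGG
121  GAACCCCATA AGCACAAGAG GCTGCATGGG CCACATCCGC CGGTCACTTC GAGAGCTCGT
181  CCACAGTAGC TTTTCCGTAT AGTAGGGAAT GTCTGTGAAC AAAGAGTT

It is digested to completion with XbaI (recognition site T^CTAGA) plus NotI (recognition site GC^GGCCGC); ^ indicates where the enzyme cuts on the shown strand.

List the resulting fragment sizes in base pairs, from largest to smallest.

XbaI sites (TCTAGA) start at positions 6, 98, 108.
XbaI cuts after the first base of each site, so after positions 6, 98, 108.
The NotI site (GCGGCCGC) starts at position 82.
NotI cuts after base 2 of each site, so after position 83.
Combined cut positions: 6, 83, 98, 108.
Circular molecule, 4 cuts → 4 fragments:
  7–83 → 77 bp
  84–98 → 15 bp
  99–108 → 10 bp
  109–228 then 1–6 → 120 + 6 = 126 bp
Sorted largest to smallest: 126, 77, 15, 10 bp.

126, 77, 15, 10 bp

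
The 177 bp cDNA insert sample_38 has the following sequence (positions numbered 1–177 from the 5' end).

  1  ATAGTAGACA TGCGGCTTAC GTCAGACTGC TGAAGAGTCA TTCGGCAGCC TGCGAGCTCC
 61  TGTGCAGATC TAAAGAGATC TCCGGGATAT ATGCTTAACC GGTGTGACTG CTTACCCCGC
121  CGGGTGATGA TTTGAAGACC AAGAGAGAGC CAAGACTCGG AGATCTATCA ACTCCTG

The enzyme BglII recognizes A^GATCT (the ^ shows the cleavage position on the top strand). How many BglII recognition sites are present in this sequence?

AGATCT occurs starting at positions 66, 76, 161.
BglII cuts at 3 sites.

3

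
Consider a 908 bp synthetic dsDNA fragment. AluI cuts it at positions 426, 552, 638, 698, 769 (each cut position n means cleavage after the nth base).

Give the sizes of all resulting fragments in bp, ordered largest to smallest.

Linear molecule, 5 cuts → 6 fragments:
  426 − 0 = 426 bp
  552 − 426 = 126 bp
  638 − 552 = 86 bp
  698 − 638 = 60 bp
  769 − 698 = 71 bp
  908 − 769 = 139 bp
Sorted largest to smallest: 426, 139, 126, 86, 71, 60 bp.

426, 139, 126, 86, 71, 60 bp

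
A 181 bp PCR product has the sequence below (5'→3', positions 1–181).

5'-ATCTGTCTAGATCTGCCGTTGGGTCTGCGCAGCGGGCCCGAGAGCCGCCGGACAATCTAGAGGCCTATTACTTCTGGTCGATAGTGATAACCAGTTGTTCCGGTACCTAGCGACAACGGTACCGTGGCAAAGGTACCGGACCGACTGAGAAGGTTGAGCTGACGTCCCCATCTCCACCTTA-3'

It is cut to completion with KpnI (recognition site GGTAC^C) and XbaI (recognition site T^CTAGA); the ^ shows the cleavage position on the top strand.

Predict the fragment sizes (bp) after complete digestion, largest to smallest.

50, 50, 45, 16, 14, 6 bp

KpnI sites (GGTACC) start at positions 102, 118, 132.
KpnI cuts after base 5 of each site (before the last base), so after positions 106, 122, 136.
XbaI sites (TCTAGA) start at positions 6, 56.
XbaI cuts after the first base of each site, so after positions 6, 56.
Combined cut positions: 6, 56, 106, 122, 136.
Linear molecule, 5 cuts → 6 fragments:
  1–6 → 6 bp
  7–56 → 50 bp
  57–106 → 50 bp
  107–122 → 16 bp
  123–136 → 14 bp
  137–181 → 45 bp
Sorted largest to smallest: 50, 50, 45, 16, 14, 6 bp.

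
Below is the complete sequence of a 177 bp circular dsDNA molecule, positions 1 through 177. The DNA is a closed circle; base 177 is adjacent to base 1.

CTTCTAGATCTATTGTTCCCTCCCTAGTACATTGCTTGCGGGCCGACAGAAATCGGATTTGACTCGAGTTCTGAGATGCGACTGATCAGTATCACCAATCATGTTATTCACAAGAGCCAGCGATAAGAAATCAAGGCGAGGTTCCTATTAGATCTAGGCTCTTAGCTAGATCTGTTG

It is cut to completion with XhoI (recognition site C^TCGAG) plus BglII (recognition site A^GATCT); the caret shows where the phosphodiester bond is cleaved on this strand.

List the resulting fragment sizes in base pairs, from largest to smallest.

The XhoI site (CTCGAG) starts at position 63.
XhoI cuts after the first base of each site, so after position 63.
BglII sites (AGATCT) start at positions 6, 150, 168.
BglII cuts after the first base of each site, so after positions 6, 150, 168.
Combined cut positions: 6, 63, 150, 168.
Circular molecule, 4 cuts → 4 fragments:
  7–63 → 57 bp
  64–150 → 87 bp
  151–168 → 18 bp
  169–177 then 1–6 → 9 + 6 = 15 bp
Sorted largest to smallest: 87, 57, 18, 15 bp.

87, 57, 18, 15 bp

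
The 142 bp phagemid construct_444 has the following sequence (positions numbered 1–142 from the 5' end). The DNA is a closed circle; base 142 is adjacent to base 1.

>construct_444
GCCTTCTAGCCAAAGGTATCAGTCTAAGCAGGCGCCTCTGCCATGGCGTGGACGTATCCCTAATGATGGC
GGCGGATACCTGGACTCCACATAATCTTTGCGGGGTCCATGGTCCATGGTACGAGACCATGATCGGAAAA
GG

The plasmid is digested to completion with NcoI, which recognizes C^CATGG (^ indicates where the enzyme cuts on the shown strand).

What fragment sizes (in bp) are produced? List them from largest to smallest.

69, 66, 7 bp

NcoI sites (CCATGG) start at positions 41, 107, 114.
NcoI cuts after the first base of each site, so after positions 41, 107, 114.
Circular molecule, 3 cuts → 3 fragments:
  42–107 → 66 bp
  108–114 → 7 bp
  115–142 then 1–41 → 28 + 41 = 69 bp
Sorted largest to smallest: 69, 66, 7 bp.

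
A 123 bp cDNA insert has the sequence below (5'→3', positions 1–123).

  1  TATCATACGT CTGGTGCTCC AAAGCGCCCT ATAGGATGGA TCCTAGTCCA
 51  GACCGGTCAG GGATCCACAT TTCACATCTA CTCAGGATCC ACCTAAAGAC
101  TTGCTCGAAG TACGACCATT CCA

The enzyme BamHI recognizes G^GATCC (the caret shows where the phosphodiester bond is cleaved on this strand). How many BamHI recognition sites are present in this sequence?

3

GGATCC occurs starting at positions 38, 61, 85.
BamHI cuts at 3 sites.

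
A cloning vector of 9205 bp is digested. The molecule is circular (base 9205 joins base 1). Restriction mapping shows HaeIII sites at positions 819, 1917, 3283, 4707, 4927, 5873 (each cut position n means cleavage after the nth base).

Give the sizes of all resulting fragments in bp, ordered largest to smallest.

Circular molecule, 6 cuts → 6 fragments:
  1917 − 819 = 1098 bp
  3283 − 1917 = 1366 bp
  4707 − 3283 = 1424 bp
  4927 − 4707 = 220 bp
  5873 − 4927 = 946 bp
  wrap: 9205 − 5873 + 819 = 4151 bp
Sorted largest to smallest: 4151, 1424, 1366, 1098, 946, 220 bp.

4151, 1424, 1366, 1098, 946, 220 bp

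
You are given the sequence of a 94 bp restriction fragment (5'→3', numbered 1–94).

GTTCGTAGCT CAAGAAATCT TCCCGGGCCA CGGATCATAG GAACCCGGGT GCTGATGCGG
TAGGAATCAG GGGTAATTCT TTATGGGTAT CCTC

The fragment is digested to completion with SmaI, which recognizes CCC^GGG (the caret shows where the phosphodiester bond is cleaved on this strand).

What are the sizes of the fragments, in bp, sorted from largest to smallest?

SmaI sites (CCCGGG) start at positions 22, 44.
SmaI cuts after base 3 of each site, so after positions 24, 46.
Linear molecule, 2 cuts → 3 fragments:
  1–24 → 24 bp
  25–46 → 22 bp
  47–94 → 48 bp
Sorted largest to smallest: 48, 24, 22 bp.

48, 24, 22 bp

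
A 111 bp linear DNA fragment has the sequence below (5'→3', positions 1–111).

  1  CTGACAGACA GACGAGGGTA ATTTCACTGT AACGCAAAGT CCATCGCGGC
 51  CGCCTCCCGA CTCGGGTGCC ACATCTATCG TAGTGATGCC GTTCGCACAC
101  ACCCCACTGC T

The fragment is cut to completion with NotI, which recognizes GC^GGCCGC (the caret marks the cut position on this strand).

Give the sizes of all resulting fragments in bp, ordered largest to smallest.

The NotI site (GCGGCCGC) starts at position 46.
NotI cuts after base 2 of each site, so after position 47.
Linear molecule, 1 cut → 2 fragments:
  1–47 → 47 bp
  48–111 → 64 bp
Sorted largest to smallest: 64, 47 bp.

64, 47 bp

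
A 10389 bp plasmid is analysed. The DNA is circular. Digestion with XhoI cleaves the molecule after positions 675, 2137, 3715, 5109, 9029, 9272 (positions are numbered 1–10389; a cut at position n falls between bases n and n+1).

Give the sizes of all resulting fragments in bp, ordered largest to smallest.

3920, 1792, 1578, 1462, 1394, 243 bp

Circular molecule, 6 cuts → 6 fragments:
  2137 − 675 = 1462 bp
  3715 − 2137 = 1578 bp
  5109 − 3715 = 1394 bp
  9029 − 5109 = 3920 bp
  9272 − 9029 = 243 bp
  wrap: 10389 − 9272 + 675 = 1792 bp
Sorted largest to smallest: 3920, 1792, 1578, 1462, 1394, 243 bp.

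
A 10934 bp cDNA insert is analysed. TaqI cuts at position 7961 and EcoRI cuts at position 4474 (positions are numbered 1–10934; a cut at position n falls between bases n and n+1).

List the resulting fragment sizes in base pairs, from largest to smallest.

Combined cut positions (sorted): 4474, 7961.
Linear molecule, 2 cuts → 3 fragments:
  4474 − 0 = 4474 bp
  7961 − 4474 = 3487 bp
  10934 − 7961 = 2973 bp
Sorted largest to smallest: 4474, 3487, 2973 bp.

4474, 3487, 2973 bp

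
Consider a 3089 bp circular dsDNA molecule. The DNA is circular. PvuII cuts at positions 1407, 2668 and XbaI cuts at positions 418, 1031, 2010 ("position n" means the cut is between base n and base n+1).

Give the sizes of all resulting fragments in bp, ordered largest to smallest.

839, 658, 613, 603, 376 bp

Combined cut positions (sorted): 418, 1031, 1407, 2010, 2668.
Circular molecule, 5 cuts → 5 fragments:
  1031 − 418 = 613 bp
  1407 − 1031 = 376 bp
  2010 − 1407 = 603 bp
  2668 − 2010 = 658 bp
  wrap: 3089 − 2668 + 418 = 839 bp
Sorted largest to smallest: 839, 658, 613, 603, 376 bp.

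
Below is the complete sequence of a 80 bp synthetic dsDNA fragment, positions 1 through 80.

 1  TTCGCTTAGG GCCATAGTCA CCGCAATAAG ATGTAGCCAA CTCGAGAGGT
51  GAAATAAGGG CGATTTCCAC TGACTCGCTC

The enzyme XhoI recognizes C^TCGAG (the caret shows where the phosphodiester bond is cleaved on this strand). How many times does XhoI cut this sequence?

1

CTCGAG occurs starting at position 41.
XhoI cuts at 1 site.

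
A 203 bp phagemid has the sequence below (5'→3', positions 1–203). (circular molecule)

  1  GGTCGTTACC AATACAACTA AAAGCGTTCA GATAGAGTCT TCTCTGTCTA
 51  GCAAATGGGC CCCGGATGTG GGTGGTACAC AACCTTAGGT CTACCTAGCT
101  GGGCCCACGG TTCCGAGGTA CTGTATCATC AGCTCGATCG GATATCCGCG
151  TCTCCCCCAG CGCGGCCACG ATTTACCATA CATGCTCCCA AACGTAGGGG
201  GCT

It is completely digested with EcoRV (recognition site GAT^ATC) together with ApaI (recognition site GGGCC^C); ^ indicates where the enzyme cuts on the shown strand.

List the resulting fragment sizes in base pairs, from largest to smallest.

The EcoRV site (GATATC) starts at position 141.
EcoRV cuts after base 3 of each site, so after position 143.
ApaI sites (GGGCCC) start at positions 57, 101.
ApaI cuts after base 5 of each site (before the last base), so after positions 61, 105.
Combined cut positions: 61, 105, 143.
Circular molecule, 3 cuts → 3 fragments:
  62–105 → 44 bp
  106–143 → 38 bp
  144–203 then 1–61 → 60 + 61 = 121 bp
Sorted largest to smallest: 121, 44, 38 bp.

121, 44, 38 bp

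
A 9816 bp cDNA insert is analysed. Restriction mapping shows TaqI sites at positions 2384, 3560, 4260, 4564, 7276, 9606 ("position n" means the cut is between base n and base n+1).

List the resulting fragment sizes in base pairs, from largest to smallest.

2712, 2384, 2330, 1176, 700, 304, 210 bp

Linear molecule, 6 cuts → 7 fragments:
  2384 − 0 = 2384 bp
  3560 − 2384 = 1176 bp
  4260 − 3560 = 700 bp
  4564 − 4260 = 304 bp
  7276 − 4564 = 2712 bp
  9606 − 7276 = 2330 bp
  9816 − 9606 = 210 bp
Sorted largest to smallest: 2712, 2384, 2330, 1176, 700, 304, 210 bp.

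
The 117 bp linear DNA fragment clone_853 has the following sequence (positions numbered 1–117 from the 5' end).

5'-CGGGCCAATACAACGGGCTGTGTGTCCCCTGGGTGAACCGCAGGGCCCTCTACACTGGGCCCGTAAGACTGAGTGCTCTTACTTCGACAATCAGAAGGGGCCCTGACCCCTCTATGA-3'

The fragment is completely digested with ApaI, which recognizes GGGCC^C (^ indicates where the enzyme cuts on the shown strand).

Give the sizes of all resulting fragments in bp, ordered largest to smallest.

47, 41, 15, 14 bp

ApaI sites (GGGCCC) start at positions 43, 57, 98.
ApaI cuts after base 5 of each site (before the last base), so after positions 47, 61, 102.
Linear molecule, 3 cuts → 4 fragments:
  1–47 → 47 bp
  48–61 → 14 bp
  62–102 → 41 bp
  103–117 → 15 bp
Sorted largest to smallest: 47, 41, 15, 14 bp.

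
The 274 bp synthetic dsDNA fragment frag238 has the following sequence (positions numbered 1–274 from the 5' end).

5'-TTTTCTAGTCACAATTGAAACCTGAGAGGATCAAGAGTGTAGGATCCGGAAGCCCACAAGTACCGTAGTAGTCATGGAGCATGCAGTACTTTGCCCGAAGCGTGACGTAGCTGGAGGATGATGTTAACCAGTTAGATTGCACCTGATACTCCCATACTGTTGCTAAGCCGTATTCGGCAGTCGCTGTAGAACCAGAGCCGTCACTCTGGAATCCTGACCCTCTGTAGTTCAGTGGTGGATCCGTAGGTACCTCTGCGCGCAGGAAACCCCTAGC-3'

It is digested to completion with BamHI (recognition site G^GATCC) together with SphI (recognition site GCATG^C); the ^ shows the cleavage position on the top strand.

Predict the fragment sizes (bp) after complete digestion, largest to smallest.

BamHI sites (GGATCC) start at positions 42, 237.
BamHI cuts after the first base of each site, so after positions 42, 237.
The SphI site (GCATGC) starts at position 79.
SphI cuts after base 5 of each site (before the last base), so after position 83.
Combined cut positions: 42, 83, 237.
Linear molecule, 3 cuts → 4 fragments:
  1–42 → 42 bp
  43–83 → 41 bp
  84–237 → 154 bp
  238–274 → 37 bp
Sorted largest to smallest: 154, 42, 41, 37 bp.

154, 42, 41, 37 bp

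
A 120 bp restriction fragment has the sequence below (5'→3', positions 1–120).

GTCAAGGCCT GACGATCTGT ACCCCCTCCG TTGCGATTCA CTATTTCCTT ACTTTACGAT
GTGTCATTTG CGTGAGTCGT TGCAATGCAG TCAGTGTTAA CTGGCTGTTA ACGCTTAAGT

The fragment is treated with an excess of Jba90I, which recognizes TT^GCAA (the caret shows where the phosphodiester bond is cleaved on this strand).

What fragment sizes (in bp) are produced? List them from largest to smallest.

81, 39 bp

The Jba90I site (TTGCAA) starts at position 80.
Jba90I cuts after base 2 of each site, so after position 81.
Linear molecule, 1 cut → 2 fragments:
  1–81 → 81 bp
  82–120 → 39 bp
Sorted largest to smallest: 81, 39 bp.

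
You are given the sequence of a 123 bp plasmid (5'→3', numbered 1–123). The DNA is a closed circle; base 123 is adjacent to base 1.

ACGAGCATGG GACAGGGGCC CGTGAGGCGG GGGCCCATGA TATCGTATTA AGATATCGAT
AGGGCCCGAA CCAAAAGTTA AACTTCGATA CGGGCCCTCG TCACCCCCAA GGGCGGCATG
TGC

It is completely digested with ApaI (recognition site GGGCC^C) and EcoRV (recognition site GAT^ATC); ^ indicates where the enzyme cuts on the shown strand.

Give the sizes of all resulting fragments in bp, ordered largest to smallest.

47, 30, 15, 13, 12, 6 bp

ApaI sites (GGGCCC) start at positions 16, 31, 62, 92.
ApaI cuts after base 5 of each site (before the last base), so after positions 20, 35, 66, 96.
EcoRV sites (GATATC) start at positions 39, 52.
EcoRV cuts after base 3 of each site, so after positions 41, 54.
Combined cut positions: 20, 35, 41, 54, 66, 96.
Circular molecule, 6 cuts → 6 fragments:
  21–35 → 15 bp
  36–41 → 6 bp
  42–54 → 13 bp
  55–66 → 12 bp
  67–96 → 30 bp
  97–123 then 1–20 → 27 + 20 = 47 bp
Sorted largest to smallest: 47, 30, 15, 13, 12, 6 bp.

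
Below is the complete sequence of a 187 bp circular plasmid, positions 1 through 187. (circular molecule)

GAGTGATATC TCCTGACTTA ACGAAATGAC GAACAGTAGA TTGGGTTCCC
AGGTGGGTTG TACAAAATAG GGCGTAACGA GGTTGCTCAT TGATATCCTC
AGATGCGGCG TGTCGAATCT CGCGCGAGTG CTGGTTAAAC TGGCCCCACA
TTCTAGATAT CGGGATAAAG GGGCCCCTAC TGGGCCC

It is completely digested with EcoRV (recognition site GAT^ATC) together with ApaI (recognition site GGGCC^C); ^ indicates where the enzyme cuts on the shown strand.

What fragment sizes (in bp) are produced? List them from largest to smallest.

87, 64, 17, 11, 8 bp

EcoRV sites (GATATC) start at positions 5, 92, 156.
EcoRV cuts after base 3 of each site, so after positions 7, 94, 158.
ApaI sites (GGGCCC) start at positions 171, 182.
ApaI cuts after base 5 of each site (before the last base), so after positions 175, 186.
Combined cut positions: 7, 94, 158, 175, 186.
Circular molecule, 5 cuts → 5 fragments:
  8–94 → 87 bp
  95–158 → 64 bp
  159–175 → 17 bp
  176–186 → 11 bp
  187–187 then 1–7 → 1 + 7 = 8 bp
Sorted largest to smallest: 87, 64, 17, 11, 8 bp.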